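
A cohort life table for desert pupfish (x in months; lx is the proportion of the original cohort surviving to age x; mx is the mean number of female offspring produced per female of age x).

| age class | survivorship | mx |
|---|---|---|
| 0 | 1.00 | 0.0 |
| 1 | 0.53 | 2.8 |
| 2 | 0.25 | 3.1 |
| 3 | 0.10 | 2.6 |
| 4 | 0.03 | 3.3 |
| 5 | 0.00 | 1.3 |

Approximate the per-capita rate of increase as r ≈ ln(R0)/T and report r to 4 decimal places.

R0 = Σ lx·mx = 0 + 1.484 + 0.775 + 0.26 + 0.099 + 0 = 2.618
Σ x·lx·mx = 4.21; T = 4.21/2.618 = 1.6081…
r ≈ ln(R0)/T = ln(2.618)/1.6081… = 0.598478… → 0.5985

0.5985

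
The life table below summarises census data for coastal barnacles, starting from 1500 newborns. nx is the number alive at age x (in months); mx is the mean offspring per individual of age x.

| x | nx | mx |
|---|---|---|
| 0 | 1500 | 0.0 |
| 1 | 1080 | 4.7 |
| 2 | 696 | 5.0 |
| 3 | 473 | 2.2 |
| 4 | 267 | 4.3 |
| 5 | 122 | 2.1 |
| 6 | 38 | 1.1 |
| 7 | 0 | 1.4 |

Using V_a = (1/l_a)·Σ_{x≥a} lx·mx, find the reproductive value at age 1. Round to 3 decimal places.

lx = nx/n0 = nx/1500: 1, 0.72, 0.464, 0.31533…, 0.178, 0.08133…, 0.02533…, 0
lx·mx for x ≥ 1: 3.384, 2.32, 0.693733…, 0.7654, 0.1708…, 0.027867…, 0 → sum = 7.3618…
V_1 = 7.3618… / l_1 = 7.3618… / 0.72 = 10.224722… → 10.225

10.225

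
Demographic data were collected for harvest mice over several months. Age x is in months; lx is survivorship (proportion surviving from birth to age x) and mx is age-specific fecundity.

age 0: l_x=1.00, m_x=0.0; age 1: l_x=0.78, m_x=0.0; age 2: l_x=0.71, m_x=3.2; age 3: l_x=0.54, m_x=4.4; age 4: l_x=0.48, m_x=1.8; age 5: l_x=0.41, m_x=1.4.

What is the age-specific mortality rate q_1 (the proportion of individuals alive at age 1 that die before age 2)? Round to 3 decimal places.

q_1 = (l_1 − l_2) / l_1 = (0.78 − 0.71) / 0.78
     = 0.07 / 0.78 = 0.089744… → 0.090

0.090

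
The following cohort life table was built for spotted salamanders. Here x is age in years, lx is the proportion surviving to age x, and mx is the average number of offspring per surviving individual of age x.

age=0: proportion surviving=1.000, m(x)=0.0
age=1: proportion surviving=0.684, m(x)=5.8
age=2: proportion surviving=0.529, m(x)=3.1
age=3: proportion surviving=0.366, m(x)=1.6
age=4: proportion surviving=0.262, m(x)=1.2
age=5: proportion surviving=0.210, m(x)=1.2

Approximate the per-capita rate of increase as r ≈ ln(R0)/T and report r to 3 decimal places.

1.121

R0 = Σ lx·mx = 0 + 3.9672 + 1.6399 + 0.5856 + 0.3144 + 0.252 = 6.7591
Σ x·lx·mx = 11.5214; T = 11.5214/6.7591 = 1.70458…
r ≈ ln(R0)/T = ln(6.7591)/1.70458… = 1.12104… → 1.121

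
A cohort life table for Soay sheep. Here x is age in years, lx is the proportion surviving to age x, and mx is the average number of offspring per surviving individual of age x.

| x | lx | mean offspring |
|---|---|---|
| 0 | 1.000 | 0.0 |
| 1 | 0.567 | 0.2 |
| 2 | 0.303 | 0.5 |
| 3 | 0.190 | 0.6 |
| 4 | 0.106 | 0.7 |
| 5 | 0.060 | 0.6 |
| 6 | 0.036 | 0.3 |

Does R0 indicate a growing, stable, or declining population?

R0 = Σ lx·mx = 0 + 0.1134 + 0.1515 + 0.114 + 0.0742 + 0.036 + 0.0108 = 0.4999
R0 < 1, so the population is declining.

declining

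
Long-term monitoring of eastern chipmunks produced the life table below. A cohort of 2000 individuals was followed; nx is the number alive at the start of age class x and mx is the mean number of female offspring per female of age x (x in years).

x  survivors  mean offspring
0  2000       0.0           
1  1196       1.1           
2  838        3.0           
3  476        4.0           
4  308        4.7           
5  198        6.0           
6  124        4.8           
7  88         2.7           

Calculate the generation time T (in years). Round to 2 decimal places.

lx = nx/n0 = nx/2000: 1, 0.598, 0.419, 0.238, 0.154, 0.099, 0.062, 0.044
lx·mx: 0, 0.6578, 1.257, 0.952, 0.7238, 0.594, 0.2976, 0.1188 → R0 = 4.601
x·lx·mx: 0, 0.6578, 2.514, 2.856, 2.8952, 2.97, 1.7856, 0.8316 → Σ = 14.5102
T = 14.5102 / 4.601 = 3.153706… → 3.15

3.15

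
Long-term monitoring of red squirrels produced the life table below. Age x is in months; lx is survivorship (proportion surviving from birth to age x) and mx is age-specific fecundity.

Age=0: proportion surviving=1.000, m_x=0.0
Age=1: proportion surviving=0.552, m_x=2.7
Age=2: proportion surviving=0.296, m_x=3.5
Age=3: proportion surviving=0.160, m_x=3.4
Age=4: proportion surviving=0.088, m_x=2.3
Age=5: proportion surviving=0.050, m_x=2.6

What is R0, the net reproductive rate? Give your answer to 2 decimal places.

lx·mx by age: 0, 1.4904, 1.036, 0.544, 0.2024, 0.13
R0 = Σ lx·mx = 3.4028 → 3.40

3.40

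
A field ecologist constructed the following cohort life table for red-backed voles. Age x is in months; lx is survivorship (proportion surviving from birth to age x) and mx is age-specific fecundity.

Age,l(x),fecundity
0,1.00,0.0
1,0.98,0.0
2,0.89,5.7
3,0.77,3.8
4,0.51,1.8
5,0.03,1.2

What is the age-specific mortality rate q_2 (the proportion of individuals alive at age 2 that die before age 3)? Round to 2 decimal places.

0.13

q_2 = (l_2 − l_3) / l_2 = (0.89 − 0.77) / 0.89
     = 0.12 / 0.89 = 0.134831… → 0.13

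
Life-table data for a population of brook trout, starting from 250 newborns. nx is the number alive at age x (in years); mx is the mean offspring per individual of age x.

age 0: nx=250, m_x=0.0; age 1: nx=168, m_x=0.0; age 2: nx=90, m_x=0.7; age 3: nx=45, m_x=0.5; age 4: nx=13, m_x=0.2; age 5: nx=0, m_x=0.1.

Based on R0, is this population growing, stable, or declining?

lx = nx/n0 = nx/250: 1, 0.672, 0.36, 0.18, 0.052, 0
R0 = Σ lx·mx = 0 + 0 + 0.252 + 0.09 + 0.0104 + 0 = 0.3524
R0 < 1, so the population is declining.

declining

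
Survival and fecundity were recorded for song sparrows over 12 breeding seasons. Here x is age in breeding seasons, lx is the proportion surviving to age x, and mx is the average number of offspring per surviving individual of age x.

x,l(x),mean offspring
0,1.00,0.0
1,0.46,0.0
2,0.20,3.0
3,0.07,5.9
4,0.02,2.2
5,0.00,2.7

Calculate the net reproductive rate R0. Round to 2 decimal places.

lx·mx by age: 0, 0, 0.6, 0.413, 0.044, 0
R0 = Σ lx·mx = 1.057 → 1.06

1.06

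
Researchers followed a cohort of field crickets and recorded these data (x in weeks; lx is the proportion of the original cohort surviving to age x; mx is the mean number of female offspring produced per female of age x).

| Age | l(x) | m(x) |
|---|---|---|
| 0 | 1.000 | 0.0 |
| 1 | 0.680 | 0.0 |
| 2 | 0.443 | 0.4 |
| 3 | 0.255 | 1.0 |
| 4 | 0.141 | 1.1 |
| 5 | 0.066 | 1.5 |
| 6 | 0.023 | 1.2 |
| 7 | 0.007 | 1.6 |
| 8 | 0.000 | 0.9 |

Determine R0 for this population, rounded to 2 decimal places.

0.73

lx·mx by age: 0, 0, 0.1772, 0.255, 0.1551, 0.099, 0.0276, 0.0112, 0
R0 = Σ lx·mx = 0.7251 → 0.73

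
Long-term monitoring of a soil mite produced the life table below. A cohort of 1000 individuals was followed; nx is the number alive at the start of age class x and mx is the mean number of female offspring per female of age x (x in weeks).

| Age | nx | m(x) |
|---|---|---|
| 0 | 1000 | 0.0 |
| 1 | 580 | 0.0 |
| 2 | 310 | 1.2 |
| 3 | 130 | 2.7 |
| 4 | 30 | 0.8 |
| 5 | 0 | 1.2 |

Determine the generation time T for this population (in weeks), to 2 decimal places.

2.53

lx = nx/n0 = nx/1000: 1, 0.58, 0.31, 0.13, 0.03, 0
lx·mx: 0, 0, 0.372, 0.351, 0.024, 0 → R0 = 0.747
x·lx·mx: 0, 0, 0.744, 1.053, 0.096, 0 → Σ = 1.893
T = 1.893 / 0.747 = 2.534137… → 2.53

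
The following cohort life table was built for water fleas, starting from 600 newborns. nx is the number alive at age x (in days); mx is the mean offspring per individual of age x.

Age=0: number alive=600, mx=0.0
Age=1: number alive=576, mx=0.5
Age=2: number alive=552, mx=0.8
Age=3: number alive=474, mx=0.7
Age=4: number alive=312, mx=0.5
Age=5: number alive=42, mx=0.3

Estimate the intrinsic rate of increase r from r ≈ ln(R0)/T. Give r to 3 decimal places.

lx = nx/n0 = nx/600: 1, 0.96, 0.92, 0.79, 0.52, 0.07
R0 = Σ lx·mx = 0 + 0.48 + 0.736 + 0.553 + 0.26 + 0.021 = 2.05
Σ x·lx·mx = 4.756; T = 4.756/2.05 = 2.32
r ≈ ln(R0)/T = ln(2.05)/2.32 = 0.30941… → 0.309

0.309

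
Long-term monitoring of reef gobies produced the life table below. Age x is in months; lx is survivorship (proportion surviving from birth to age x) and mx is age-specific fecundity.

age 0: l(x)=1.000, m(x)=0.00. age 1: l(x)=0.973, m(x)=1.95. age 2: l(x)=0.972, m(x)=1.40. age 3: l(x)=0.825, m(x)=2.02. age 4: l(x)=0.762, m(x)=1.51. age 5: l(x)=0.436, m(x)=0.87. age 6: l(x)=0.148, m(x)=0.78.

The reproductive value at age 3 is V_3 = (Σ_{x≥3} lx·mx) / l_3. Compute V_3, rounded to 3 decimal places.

lx·mx for x ≥ 3: 1.6665, 1.15062, 0.37932, 0.11544 → sum = 3.31188
V_3 = 3.31188 / l_3 = 3.31188 / 0.825 = 4.0144 → 4.014

4.014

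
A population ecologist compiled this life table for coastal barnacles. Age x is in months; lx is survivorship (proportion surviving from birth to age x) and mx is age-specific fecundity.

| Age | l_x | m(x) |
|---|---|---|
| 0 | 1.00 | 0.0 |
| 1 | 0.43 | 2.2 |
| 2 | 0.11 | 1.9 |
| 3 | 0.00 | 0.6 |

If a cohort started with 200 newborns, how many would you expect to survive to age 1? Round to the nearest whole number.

Expected survivors = N0 · l_1 = 200 × 0.43 = 86 → 86

86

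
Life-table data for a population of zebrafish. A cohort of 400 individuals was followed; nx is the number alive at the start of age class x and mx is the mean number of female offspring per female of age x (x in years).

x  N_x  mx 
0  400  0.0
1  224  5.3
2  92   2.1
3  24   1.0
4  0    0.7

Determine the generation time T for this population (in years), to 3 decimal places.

lx = nx/n0 = nx/400: 1, 0.56, 0.23, 0.06, 0
lx·mx: 0, 2.968, 0.483, 0.06, 0 → R0 = 3.511
x·lx·mx: 0, 2.968, 0.966, 0.18, 0 → Σ = 4.114
T = 4.114 / 3.511 = 1.171746… → 1.172

1.172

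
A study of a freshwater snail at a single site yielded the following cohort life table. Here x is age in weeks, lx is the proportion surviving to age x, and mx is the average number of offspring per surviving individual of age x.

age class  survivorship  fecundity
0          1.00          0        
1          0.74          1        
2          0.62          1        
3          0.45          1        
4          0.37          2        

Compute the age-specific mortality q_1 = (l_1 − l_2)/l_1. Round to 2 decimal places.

q_1 = (l_1 − l_2) / l_1 = (0.74 − 0.62) / 0.74
     = 0.12 / 0.74 = 0.162162… → 0.16

0.16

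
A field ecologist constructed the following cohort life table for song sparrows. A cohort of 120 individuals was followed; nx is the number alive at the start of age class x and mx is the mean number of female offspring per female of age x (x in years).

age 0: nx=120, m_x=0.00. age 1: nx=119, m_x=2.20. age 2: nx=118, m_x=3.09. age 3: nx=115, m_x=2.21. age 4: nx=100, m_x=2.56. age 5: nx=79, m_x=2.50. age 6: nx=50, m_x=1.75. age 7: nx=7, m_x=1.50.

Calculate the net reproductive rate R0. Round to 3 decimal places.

11.934

lx = nx/n0 = nx/120: 1, 0.99167…, 0.98333…, 0.95833…, 0.83333…, 0.65833…, 0.41667…, 0.05833…
lx·mx by age: 0, 2.181667…, 3.0385…, 2.117917…, 2.133333…, 1.645833…, 0.729167…, 0.0875…
R0 = Σ lx·mx = 11.933917… → 11.934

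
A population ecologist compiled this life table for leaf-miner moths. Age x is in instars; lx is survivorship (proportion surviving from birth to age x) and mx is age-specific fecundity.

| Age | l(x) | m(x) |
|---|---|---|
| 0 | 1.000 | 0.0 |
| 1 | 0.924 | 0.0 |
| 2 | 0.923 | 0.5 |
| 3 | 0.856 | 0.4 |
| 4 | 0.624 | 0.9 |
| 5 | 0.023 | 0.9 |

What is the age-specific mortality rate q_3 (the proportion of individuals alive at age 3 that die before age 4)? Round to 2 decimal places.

0.27

q_3 = (l_3 − l_4) / l_3 = (0.856 − 0.624) / 0.856
     = 0.232 / 0.856 = 0.271028… → 0.27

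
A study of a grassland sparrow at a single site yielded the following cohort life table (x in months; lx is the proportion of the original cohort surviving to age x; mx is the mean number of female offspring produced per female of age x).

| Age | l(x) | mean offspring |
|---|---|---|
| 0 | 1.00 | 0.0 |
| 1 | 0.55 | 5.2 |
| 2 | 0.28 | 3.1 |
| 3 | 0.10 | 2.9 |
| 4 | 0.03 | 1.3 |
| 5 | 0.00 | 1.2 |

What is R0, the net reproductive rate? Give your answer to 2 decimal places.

lx·mx by age: 0, 2.86, 0.868, 0.29, 0.039, 0
R0 = Σ lx·mx = 4.057 → 4.06

4.06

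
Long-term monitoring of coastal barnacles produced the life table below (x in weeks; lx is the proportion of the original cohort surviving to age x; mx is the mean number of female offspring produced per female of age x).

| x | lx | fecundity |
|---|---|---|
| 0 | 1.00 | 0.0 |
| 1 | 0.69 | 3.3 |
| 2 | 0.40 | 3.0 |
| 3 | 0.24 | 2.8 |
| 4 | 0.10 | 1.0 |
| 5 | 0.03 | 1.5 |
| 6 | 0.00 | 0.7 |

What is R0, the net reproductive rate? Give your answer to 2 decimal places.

4.29

lx·mx by age: 0, 2.277, 1.2, 0.672, 0.1, 0.045, 0
R0 = Σ lx·mx = 4.294 → 4.29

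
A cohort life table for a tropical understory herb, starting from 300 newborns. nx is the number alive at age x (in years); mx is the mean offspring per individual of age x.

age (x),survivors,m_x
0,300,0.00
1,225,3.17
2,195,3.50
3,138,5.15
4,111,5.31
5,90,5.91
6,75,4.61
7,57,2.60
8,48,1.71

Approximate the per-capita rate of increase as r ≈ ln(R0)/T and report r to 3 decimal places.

lx = nx/n0 = nx/300: 1, 0.75, 0.65, 0.46, 0.37, 0.3, 0.25, 0.19, 0.16
R0 = Σ lx·mx = 0 + 2.3775 + 2.275 + 2.369 + 1.9647 + 1.773 + 1.1525 + 0.494 + 0.2736 = 12.6793
Σ x·lx·mx = 43.3201; T = 43.3201/12.6793 = 3.4166…
r ≈ ln(R0)/T = ln(12.6793)/3.4166… = 0.74342… → 0.743

0.743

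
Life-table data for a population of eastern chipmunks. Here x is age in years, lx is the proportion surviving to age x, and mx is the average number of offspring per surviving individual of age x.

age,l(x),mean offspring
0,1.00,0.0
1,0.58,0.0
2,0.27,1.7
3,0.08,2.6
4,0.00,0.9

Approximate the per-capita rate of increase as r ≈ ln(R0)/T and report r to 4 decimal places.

-0.1752

R0 = Σ lx·mx = 0 + 0 + 0.459 + 0.208 + 0 = 0.667
Σ x·lx·mx = 1.542; T = 1.542/0.667 = 2.31184…
r ≈ ln(R0)/T = ln(0.667)/2.31184… = -0.17517… → -0.1752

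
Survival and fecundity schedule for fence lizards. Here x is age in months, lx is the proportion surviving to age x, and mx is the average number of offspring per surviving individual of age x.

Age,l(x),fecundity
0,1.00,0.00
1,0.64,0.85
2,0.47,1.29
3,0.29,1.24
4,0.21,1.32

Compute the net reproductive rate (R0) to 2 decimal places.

1.79

lx·mx by age: 0, 0.544, 0.6063, 0.3596, 0.2772
R0 = Σ lx·mx = 1.7871 → 1.79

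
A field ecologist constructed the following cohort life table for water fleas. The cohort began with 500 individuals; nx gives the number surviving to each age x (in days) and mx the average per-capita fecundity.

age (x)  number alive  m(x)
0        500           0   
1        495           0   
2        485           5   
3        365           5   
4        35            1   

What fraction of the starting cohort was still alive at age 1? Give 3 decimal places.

0.990

l_1 = n_1/n_0 = 495/500 = 0.99 → 0.990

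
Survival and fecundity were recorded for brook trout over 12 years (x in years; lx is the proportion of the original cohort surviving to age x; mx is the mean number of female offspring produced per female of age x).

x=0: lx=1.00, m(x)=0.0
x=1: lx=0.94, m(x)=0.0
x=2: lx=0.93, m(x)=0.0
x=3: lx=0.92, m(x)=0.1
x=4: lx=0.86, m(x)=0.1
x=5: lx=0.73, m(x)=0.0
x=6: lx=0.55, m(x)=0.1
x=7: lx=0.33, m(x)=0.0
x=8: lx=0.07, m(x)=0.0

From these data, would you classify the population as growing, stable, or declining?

R0 = Σ lx·mx = 0 + 0 + 0 + 0.092 + 0.086 + 0 + 0.055 + 0 + 0 = 0.233
R0 < 1, so the population is declining.

declining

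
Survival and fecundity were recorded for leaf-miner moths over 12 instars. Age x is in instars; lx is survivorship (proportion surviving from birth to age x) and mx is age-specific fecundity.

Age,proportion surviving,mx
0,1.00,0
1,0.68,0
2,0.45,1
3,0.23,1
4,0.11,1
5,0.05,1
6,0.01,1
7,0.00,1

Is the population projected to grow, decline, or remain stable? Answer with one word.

declining

R0 = Σ lx·mx = 0 + 0 + 0.45 + 0.23 + 0.11 + 0.05 + 0.01 + 0 = 0.85
R0 < 1, so the population is declining.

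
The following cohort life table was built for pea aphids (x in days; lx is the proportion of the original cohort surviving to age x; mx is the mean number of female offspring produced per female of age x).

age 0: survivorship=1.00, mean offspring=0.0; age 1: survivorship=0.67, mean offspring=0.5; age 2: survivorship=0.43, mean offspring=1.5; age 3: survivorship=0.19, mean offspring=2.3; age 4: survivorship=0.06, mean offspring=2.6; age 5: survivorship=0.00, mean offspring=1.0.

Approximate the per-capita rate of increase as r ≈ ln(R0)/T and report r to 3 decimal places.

0.200

R0 = Σ lx·mx = 0 + 0.335 + 0.645 + 0.437 + 0.156 + 0 = 1.573
Σ x·lx·mx = 3.56; T = 3.56/1.573 = 2.26319…
r ≈ ln(R0)/T = ln(1.573)/2.26319… = 0.20015… → 0.200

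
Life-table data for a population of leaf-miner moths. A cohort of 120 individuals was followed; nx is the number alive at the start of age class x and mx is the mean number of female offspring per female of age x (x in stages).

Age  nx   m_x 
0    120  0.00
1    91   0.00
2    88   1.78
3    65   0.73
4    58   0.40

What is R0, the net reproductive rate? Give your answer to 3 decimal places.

1.894

lx = nx/n0 = nx/120: 1, 0.75833…, 0.73333…, 0.54167…, 0.48333…
lx·mx by age: 0, 0, 1.305333…, 0.395417…, 0.193333…
R0 = Σ lx·mx = 1.894083… → 1.894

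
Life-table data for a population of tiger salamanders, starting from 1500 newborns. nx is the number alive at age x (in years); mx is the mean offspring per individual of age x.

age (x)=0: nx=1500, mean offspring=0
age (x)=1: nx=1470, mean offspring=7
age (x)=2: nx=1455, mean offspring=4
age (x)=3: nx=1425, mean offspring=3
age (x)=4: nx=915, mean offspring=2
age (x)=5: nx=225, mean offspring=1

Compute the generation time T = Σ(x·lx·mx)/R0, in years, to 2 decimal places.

lx = nx/n0 = nx/1500: 1, 0.98, 0.97, 0.95, 0.61, 0.15
lx·mx: 0, 6.86, 3.88, 2.85, 1.22, 0.15 → R0 = 14.96
x·lx·mx: 0, 6.86, 7.76, 8.55, 4.88, 0.75 → Σ = 28.8
T = 28.8 / 14.96 = 1.925134… → 1.93

1.93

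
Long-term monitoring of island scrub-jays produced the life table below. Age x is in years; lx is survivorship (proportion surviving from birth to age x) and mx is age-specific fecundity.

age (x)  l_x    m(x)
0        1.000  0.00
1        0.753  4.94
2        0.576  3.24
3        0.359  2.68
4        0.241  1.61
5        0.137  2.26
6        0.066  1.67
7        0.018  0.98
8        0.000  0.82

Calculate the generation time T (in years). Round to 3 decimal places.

lx·mx: 0, 3.71982, 1.86624, 0.96212, 0.38801, 0.30962, 0.11022, 0.01764, 0 → R0 = 7.37367
x·lx·mx: 0, 3.71982, 3.73248, 2.88636, 1.55204, 1.5481, 0.66132, 0.12348, 0 → Σ = 14.2236
T = 14.2236 / 7.37367 = 1.928972… → 1.929

1.929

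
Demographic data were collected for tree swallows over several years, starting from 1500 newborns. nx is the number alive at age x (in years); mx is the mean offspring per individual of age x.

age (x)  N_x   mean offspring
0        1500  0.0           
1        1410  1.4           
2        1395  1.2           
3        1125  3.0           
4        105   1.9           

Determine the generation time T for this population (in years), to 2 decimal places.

lx = nx/n0 = nx/1500: 1, 0.94, 0.93, 0.75, 0.07
lx·mx: 0, 1.316, 1.116, 2.25, 0.133 → R0 = 4.815
x·lx·mx: 0, 1.316, 2.232, 6.75, 0.532 → Σ = 10.83
T = 10.83 / 4.815 = 2.249221… → 2.25

2.25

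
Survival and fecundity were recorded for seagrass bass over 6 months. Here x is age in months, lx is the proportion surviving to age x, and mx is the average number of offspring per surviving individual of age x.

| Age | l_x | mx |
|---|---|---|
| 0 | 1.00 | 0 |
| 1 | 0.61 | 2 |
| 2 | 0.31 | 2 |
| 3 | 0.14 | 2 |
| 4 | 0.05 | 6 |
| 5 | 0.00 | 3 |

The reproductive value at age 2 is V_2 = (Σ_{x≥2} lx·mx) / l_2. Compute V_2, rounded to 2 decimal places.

lx·mx for x ≥ 2: 0.62, 0.28, 0.3, 0 → sum = 1.2
V_2 = 1.2 / l_2 = 1.2 / 0.31 = 3.870968… → 3.87

3.87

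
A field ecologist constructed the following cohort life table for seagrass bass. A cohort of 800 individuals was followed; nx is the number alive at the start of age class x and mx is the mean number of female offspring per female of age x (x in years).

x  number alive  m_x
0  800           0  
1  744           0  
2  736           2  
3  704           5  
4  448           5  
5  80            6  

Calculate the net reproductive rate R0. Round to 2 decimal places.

lx = nx/n0 = nx/800: 1, 0.93, 0.92, 0.88, 0.56, 0.1
lx·mx by age: 0, 0, 1.84, 4.4, 2.8, 0.6
R0 = Σ lx·mx = 9.64 → 9.64

9.64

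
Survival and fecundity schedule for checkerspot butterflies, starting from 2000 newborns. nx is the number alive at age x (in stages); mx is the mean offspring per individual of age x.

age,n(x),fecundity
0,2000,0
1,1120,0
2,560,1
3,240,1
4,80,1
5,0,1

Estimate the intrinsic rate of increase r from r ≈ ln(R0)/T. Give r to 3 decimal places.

lx = nx/n0 = nx/2000: 1, 0.56, 0.28, 0.12, 0.04, 0
R0 = Σ lx·mx = 0 + 0 + 0.28 + 0.12 + 0.04 + 0 = 0.44
Σ x·lx·mx = 1.08; T = 1.08/0.44 = 2.45455…
r ≈ ln(R0)/T = ln(0.44)/2.45455… = -0.33447… → -0.334

-0.334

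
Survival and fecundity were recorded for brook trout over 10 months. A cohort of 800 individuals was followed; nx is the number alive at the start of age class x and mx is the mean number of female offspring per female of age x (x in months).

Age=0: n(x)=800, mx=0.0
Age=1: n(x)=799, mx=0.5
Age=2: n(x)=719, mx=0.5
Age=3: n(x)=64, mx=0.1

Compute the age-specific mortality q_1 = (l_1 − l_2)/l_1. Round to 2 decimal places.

0.10

lx = nx/n0 = nx/800: 1, 0.99875, 0.89875, 0.08
q_1 = (l_1 − l_2) / l_1 = (0.99875 − 0.89875) / 0.99875
     = 0.1 / 0.99875 = 0.100125… → 0.10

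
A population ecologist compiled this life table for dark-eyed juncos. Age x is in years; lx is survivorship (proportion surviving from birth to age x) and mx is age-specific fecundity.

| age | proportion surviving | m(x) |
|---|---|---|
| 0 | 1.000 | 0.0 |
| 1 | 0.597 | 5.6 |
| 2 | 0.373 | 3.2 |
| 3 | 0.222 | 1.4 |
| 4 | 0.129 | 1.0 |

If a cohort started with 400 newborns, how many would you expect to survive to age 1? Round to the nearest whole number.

Expected survivors = N0 · l_1 = 400 × 0.597 = 238.8 → 239

239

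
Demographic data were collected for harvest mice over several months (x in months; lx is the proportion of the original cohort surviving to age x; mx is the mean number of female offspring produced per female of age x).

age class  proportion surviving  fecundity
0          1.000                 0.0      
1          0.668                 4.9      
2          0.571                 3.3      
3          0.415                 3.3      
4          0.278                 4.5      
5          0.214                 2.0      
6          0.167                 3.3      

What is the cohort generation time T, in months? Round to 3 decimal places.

2.467

lx·mx: 0, 3.2732, 1.8843, 1.3695, 1.251, 0.428, 0.5511 → R0 = 8.7571
x·lx·mx: 0, 3.2732, 3.7686, 4.1085, 5.004, 2.14, 3.3066 → Σ = 21.6009
T = 21.6009 / 8.7571 = 2.466673… → 2.467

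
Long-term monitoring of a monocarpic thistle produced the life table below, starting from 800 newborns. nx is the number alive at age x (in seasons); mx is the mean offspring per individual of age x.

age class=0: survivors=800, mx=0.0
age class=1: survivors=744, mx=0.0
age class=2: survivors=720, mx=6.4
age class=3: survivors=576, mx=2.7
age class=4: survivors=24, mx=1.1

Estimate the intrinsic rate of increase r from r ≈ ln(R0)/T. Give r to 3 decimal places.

0.905

lx = nx/n0 = nx/800: 1, 0.93, 0.9, 0.72, 0.03
R0 = Σ lx·mx = 0 + 0 + 5.76 + 1.944 + 0.033 = 7.737
Σ x·lx·mx = 17.484; T = 17.484/7.737 = 2.25979…
r ≈ ln(R0)/T = ln(7.737)/2.25979… = 0.9054… → 0.905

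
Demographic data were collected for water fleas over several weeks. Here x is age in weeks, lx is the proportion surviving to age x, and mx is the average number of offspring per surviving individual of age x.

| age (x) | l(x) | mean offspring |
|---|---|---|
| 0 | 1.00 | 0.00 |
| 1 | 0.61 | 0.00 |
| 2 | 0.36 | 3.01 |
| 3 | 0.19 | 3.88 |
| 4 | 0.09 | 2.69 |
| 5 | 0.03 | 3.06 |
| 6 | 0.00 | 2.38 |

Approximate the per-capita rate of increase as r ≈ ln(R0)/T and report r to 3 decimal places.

0.285

R0 = Σ lx·mx = 0 + 0 + 1.0836 + 0.7372 + 0.2421 + 0.0918 + 0 = 2.1547
Σ x·lx·mx = 5.8062; T = 5.8062/2.1547 = 2.69467…
r ≈ ln(R0)/T = ln(2.1547)/2.69467… = 0.28488… → 0.285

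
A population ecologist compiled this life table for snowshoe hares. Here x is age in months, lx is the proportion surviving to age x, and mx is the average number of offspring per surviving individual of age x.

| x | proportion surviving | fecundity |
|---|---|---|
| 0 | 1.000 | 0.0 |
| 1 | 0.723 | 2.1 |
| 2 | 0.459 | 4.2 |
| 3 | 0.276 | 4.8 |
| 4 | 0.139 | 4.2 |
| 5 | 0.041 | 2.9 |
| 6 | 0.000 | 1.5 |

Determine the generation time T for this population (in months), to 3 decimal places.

2.243

lx·mx: 0, 1.5183, 1.9278, 1.3248, 0.5838, 0.1189, 0 → R0 = 5.4736
x·lx·mx: 0, 1.5183, 3.8556, 3.9744, 2.3352, 0.5945, 0 → Σ = 12.278
T = 12.278 / 5.4736 = 2.243131… → 2.243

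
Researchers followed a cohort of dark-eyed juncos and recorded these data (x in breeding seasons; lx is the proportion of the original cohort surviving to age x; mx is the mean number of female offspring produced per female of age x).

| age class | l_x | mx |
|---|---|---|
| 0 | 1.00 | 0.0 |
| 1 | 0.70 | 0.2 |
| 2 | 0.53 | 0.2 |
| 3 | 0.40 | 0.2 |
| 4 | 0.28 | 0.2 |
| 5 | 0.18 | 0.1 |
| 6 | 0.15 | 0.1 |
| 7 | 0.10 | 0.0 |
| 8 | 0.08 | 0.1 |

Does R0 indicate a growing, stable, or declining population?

R0 = Σ lx·mx = 0 + 0.14 + 0.106 + 0.08 + 0.056 + 0.018 + 0.015 + 0 + 0.008 = 0.423
R0 < 1, so the population is declining.

declining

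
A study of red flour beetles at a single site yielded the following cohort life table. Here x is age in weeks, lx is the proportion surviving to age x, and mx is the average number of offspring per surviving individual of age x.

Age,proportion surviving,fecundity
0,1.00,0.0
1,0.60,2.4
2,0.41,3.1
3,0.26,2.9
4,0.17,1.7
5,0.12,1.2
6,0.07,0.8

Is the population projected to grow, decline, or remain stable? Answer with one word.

growing

R0 = Σ lx·mx = 0 + 1.44 + 1.271 + 0.754 + 0.289 + 0.144 + 0.056 = 3.954
R0 > 1, so the population is growing.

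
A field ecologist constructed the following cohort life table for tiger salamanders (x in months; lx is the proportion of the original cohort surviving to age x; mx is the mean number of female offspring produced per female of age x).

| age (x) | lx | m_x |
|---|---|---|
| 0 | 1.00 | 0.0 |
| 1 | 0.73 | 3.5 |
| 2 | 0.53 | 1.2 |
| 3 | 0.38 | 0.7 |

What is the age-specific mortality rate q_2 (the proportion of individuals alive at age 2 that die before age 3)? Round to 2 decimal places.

q_2 = (l_2 − l_3) / l_2 = (0.53 − 0.38) / 0.53
     = 0.15 / 0.53 = 0.283019… → 0.28

0.28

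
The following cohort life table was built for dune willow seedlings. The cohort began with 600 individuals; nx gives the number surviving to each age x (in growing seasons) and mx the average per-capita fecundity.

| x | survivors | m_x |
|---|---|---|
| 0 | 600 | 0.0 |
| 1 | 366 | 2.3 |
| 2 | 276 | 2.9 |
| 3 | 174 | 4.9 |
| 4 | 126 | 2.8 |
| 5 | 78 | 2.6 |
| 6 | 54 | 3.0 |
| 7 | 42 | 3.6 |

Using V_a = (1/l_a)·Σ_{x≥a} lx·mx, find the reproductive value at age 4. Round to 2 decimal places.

6.90

lx = nx/n0 = nx/600: 1, 0.61, 0.46, 0.29, 0.21, 0.13, 0.09, 0.07
lx·mx for x ≥ 4: 0.588, 0.338, 0.27, 0.252 → sum = 1.448
V_4 = 1.448 / l_4 = 1.448 / 0.21 = 6.895238… → 6.90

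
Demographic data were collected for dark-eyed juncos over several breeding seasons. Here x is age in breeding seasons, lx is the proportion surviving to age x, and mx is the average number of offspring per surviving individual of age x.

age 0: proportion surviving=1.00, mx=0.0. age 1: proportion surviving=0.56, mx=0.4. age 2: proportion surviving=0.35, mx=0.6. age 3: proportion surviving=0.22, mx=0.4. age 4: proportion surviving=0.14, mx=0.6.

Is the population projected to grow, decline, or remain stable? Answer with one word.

R0 = Σ lx·mx = 0 + 0.224 + 0.21 + 0.088 + 0.084 = 0.606
R0 < 1, so the population is declining.

declining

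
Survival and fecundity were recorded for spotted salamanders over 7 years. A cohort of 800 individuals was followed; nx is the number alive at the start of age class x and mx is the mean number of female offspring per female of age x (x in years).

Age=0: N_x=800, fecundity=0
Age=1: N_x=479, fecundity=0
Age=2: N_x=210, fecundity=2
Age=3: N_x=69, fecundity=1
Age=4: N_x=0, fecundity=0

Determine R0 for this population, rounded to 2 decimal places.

lx = nx/n0 = nx/800: 1, 0.59875, 0.2625, 0.08625, 0
lx·mx by age: 0, 0, 0.525, 0.08625, 0
R0 = Σ lx·mx = 0.61125 → 0.61

0.61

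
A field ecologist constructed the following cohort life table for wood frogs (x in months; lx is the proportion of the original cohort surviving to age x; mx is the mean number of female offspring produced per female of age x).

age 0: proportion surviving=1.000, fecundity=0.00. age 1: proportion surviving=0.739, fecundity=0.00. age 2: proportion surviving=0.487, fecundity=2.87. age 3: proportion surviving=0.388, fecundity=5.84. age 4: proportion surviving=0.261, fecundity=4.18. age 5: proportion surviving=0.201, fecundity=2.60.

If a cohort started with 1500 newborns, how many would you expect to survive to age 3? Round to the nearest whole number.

Expected survivors = N0 · l_3 = 1500 × 0.388 = 582 → 582

582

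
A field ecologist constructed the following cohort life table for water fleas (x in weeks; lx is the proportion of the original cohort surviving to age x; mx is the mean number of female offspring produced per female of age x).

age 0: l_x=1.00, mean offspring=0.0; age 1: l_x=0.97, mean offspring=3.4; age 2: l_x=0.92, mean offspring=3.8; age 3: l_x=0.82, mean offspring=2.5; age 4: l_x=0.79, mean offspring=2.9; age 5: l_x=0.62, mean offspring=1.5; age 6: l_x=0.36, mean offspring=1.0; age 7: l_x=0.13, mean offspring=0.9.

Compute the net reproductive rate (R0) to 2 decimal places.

12.54

lx·mx by age: 0, 3.298, 3.496, 2.05, 2.291, 0.93, 0.36, 0.117
R0 = Σ lx·mx = 12.542 → 12.54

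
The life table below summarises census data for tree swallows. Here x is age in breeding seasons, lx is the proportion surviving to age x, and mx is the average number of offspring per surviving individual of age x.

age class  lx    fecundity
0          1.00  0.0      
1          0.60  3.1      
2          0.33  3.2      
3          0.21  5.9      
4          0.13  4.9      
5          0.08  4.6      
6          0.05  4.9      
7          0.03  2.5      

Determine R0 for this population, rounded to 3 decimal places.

lx·mx by age: 0, 1.86, 1.056, 1.239, 0.637, 0.368, 0.245, 0.075
R0 = Σ lx·mx = 5.48 → 5.480

5.480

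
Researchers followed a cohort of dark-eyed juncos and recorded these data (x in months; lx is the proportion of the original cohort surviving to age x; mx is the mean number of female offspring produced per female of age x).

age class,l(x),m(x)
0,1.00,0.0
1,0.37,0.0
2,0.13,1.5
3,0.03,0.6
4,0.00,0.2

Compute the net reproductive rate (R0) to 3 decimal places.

0.213

lx·mx by age: 0, 0, 0.195, 0.018, 0
R0 = Σ lx·mx = 0.213 → 0.213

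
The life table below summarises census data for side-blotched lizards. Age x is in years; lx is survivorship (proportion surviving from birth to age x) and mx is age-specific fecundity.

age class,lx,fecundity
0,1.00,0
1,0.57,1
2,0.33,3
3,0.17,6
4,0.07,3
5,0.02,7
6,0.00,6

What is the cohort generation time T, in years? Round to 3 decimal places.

lx·mx: 0, 0.57, 0.99, 1.02, 0.21, 0.14, 0 → R0 = 2.93
x·lx·mx: 0, 0.57, 1.98, 3.06, 0.84, 0.7, 0 → Σ = 7.15
T = 7.15 / 2.93 = 2.440273… → 2.440

2.440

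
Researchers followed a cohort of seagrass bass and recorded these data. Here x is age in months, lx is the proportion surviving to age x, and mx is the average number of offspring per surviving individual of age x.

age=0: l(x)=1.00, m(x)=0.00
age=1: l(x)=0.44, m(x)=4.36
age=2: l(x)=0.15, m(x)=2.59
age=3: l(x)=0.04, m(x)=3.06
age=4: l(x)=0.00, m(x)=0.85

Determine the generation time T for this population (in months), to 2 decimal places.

lx·mx: 0, 1.9184, 0.3885, 0.1224, 0 → R0 = 2.4293
x·lx·mx: 0, 1.9184, 0.777, 0.3672, 0 → Σ = 3.0626
T = 3.0626 / 2.4293 = 1.260692… → 1.26

1.26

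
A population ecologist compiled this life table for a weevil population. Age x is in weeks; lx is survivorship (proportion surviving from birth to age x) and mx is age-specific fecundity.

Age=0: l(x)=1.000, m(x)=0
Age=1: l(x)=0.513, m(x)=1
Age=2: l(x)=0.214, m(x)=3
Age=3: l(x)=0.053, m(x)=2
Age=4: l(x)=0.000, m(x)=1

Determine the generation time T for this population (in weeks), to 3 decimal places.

lx·mx: 0, 0.513, 0.642, 0.106, 0 → R0 = 1.261
x·lx·mx: 0, 0.513, 1.284, 0.318, 0 → Σ = 2.115
T = 2.115 / 1.261 = 1.67724… → 1.677

1.677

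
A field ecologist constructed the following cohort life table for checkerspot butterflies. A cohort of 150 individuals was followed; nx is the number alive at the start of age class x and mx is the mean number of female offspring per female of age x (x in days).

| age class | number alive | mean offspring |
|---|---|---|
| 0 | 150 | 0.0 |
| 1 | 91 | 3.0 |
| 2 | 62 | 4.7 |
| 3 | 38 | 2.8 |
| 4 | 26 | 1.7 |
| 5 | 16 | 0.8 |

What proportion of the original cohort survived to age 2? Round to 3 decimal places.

l_2 = n_2/n_0 = 62/150 = 0.413333… → 0.413

0.413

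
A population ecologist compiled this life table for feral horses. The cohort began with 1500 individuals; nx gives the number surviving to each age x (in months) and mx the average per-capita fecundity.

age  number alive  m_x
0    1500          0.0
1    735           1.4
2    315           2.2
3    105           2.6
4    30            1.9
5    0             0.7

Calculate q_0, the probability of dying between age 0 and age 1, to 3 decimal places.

0.510

lx = nx/n0 = nx/1500: 1, 0.49, 0.21, 0.07, 0.02, 0
q_0 = (l_0 − l_1) / l_0 = (1 − 0.49) / 1
     = 0.51 / 1 = 0.51 → 0.510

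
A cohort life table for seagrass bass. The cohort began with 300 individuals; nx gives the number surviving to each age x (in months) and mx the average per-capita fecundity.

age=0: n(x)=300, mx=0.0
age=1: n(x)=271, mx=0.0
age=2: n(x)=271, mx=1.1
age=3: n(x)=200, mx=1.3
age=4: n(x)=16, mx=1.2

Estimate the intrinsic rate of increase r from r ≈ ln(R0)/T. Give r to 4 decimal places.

lx = nx/n0 = nx/300: 1, 0.90333…, 0.90333…, 0.66667…, 0.05333…
R0 = Σ lx·mx = 0 + 0 + 0.99367… + 0.86667… + 0.064… = 1.924333…
Σ x·lx·mx = 4.843333…; T = 4.843333…/1.924333… = 2.51689…
r ≈ ln(R0)/T = ln(1.924333…)/2.51689… = 0.260075… → 0.2601

0.2601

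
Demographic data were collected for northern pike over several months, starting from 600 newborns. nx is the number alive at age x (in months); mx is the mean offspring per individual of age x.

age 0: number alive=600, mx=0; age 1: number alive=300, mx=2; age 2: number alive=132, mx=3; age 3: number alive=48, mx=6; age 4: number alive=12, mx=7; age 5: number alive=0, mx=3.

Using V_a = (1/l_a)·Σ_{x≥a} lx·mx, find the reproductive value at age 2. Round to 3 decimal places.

lx = nx/n0 = nx/600: 1, 0.5, 0.22, 0.08, 0.02, 0
lx·mx for x ≥ 2: 0.66, 0.48, 0.14, 0 → sum = 1.28
V_2 = 1.28 / l_2 = 1.28 / 0.22 = 5.818182… → 5.818

5.818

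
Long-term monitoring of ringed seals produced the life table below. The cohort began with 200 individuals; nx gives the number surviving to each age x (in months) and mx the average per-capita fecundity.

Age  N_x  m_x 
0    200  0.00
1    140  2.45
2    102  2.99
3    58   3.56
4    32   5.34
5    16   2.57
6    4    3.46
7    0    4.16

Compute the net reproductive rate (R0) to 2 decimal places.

lx = nx/n0 = nx/200: 1, 0.7, 0.51, 0.29, 0.16, 0.08, 0.02, 0
lx·mx by age: 0, 1.715, 1.5249, 1.0324, 0.8544, 0.2056, 0.0692, 0
R0 = Σ lx·mx = 5.4015 → 5.40

5.40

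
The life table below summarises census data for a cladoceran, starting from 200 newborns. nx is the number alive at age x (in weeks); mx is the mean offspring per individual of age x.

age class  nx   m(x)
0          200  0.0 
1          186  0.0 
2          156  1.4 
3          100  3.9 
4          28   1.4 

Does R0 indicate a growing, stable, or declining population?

growing

lx = nx/n0 = nx/200: 1, 0.93, 0.78, 0.5, 0.14
R0 = Σ lx·mx = 0 + 0 + 1.092 + 1.95 + 0.196 = 3.238
R0 > 1, so the population is growing.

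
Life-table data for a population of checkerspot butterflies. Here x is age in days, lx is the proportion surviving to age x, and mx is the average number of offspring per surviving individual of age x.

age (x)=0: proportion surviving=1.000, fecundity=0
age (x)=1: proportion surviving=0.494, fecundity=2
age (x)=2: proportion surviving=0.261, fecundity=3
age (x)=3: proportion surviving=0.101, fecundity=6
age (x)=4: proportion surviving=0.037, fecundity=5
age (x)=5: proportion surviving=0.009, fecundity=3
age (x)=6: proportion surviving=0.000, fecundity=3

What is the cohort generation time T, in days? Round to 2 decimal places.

lx·mx: 0, 0.988, 0.783, 0.606, 0.185, 0.027, 0 → R0 = 2.589
x·lx·mx: 0, 0.988, 1.566, 1.818, 0.74, 0.135, 0 → Σ = 5.247
T = 5.247 / 2.589 = 2.026651… → 2.03

2.03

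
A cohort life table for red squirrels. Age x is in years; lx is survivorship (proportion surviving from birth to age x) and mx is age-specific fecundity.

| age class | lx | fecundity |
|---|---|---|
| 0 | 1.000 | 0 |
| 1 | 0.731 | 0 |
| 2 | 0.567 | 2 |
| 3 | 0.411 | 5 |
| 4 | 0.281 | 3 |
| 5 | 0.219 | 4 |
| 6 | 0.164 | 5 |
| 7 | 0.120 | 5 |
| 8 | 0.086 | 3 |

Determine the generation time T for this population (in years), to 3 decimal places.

4.156

lx·mx: 0, 0, 1.134, 2.055, 0.843, 0.876, 0.82, 0.6, 0.258 → R0 = 6.586
x·lx·mx: 0, 0, 2.268, 6.165, 3.372, 4.38, 4.92, 4.2, 2.064 → Σ = 27.369
T = 27.369 / 6.586 = 4.155633… → 4.156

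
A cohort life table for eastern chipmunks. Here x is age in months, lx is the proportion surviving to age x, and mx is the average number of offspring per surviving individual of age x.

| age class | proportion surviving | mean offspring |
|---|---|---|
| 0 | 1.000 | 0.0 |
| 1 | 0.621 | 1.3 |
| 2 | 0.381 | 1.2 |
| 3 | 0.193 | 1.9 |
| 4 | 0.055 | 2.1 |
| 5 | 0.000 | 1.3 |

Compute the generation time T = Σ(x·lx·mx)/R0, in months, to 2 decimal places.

1.88

lx·mx: 0, 0.8073, 0.4572, 0.3667, 0.1155, 0 → R0 = 1.7467
x·lx·mx: 0, 0.8073, 0.9144, 1.1001, 0.462, 0 → Σ = 3.2838
T = 3.2838 / 1.7467 = 1.880002… → 1.88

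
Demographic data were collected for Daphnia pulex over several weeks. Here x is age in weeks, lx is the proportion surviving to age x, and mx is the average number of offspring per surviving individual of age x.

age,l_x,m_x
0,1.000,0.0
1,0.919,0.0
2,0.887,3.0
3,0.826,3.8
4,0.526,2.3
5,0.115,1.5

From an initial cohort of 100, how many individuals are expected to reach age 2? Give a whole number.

Expected survivors = N0 · l_2 = 100 × 0.887 = 88.7 → 89

89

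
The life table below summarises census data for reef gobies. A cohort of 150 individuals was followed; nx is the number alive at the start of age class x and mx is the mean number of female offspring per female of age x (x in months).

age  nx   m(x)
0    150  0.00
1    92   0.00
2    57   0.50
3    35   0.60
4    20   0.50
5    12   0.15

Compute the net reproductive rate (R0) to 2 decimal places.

lx = nx/n0 = nx/150: 1, 0.61333…, 0.38, 0.23333…, 0.13333…, 0.08
lx·mx by age: 0, 0, 0.19, 0.14…, 0.066667…, 0.012
R0 = Σ lx·mx = 0.408667… → 0.41

0.41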